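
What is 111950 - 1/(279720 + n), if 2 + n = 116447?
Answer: 44350671749/396165 ≈ 1.1195e+5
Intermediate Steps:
n = 116445 (n = -2 + 116447 = 116445)
111950 - 1/(279720 + n) = 111950 - 1/(279720 + 116445) = 111950 - 1/396165 = 44350671749/396165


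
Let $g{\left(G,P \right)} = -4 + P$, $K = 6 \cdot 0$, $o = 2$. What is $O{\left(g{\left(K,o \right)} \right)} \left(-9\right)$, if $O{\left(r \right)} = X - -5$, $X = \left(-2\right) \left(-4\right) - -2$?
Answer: $-135$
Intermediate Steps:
$K = 0$
$X = 10$ ($X = 8 + 2 = 10$)
$O{\left(r \right)} = 15$ ($O{\left(r \right)} = 10 - -5 = 10 + 5 = 15$)
$O{\left(g{\left(K,o \right)} \right)} \left(-9\right) = 15 \left(-9\right) = -135$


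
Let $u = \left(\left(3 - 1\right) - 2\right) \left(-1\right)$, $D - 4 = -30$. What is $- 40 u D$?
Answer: $0$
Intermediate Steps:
$D = -26$ ($D = 4 - 30 = -26$)
$u = 0$ ($u = \left(\left(3 - 1\right) - 2\right) \left(-1\right) = \left(2 - 2\right) \left(-1\right) = 0 \left(-1\right) = 0$)
$- 40 u D = \left(-40\right) 0 \left(-26\right) = 0 \left(-26\right) = 0$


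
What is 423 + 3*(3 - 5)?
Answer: 417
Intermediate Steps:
423 + 3*(3 - 5) = 423 + 3*(-2) = 423 - 6 = 417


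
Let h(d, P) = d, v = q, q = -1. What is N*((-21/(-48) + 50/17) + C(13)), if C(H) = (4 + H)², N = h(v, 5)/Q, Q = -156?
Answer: 26509/14144 ≈ 1.8742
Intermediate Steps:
v = -1
N = 1/156 (N = -1/(-156) = -1*(-1/156) = 1/156 ≈ 0.0064103)
N*((-21/(-48) + 50/17) + C(13)) = ((-21/(-48) + 50/17) + (4 + 13)²)/156 = ((-21*(-1/48) + 50*(1/17)) + 17²)/156 = ((7/16 + 50/17) + 289)/156 = (919/272 + 289)/156 = (1/156)*(79527/272) = 26509/14144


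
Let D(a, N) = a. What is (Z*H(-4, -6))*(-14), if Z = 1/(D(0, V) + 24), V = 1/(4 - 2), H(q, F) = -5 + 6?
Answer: -7/12 ≈ -0.58333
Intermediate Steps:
H(q, F) = 1
V = ½ (V = 1/2 = ½ ≈ 0.50000)
Z = 1/24 (Z = 1/(0 + 24) = 1/24 ≈ 0.041667)
(Z*H(-4, -6))*(-14) = ((1/24)*1)*(-14) = (1/24)*(-14) = -7/12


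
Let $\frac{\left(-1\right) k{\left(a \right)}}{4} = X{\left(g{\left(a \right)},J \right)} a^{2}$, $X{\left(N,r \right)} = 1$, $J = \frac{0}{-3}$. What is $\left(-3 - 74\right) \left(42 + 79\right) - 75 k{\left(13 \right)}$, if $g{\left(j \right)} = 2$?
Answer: $41383$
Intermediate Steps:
$J = 0$ ($J = 0 \left(- \frac{1}{3}\right) = 0$)
$k{\left(a \right)} = - 4 a^{2}$ ($k{\left(a \right)} = - 4 \cdot 1 a^{2} = - 4 a^{2}$)
$\left(-3 - 74\right) \left(42 + 79\right) - 75 k{\left(13 \right)} = \left(-3 - 74\right) \left(42 + 79\right) - 75 \left(- 4 \cdot 13^{2}\right) = \left(-77\right) 121 - 75 \left(\left(-4\right) 169\right) = -9317 - -50700 = -9317 + 50700 = 41383$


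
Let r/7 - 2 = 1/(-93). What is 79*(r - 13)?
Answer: 6794/93 ≈ 73.054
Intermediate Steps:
r = 1295/93 (r = 14 + 7/(-93) = 14 + 7*(-1/93) = 14 - 7/93 = 1295/93 ≈ 13.925)
79*(r - 13) = 79*(1295/93 - 13) = 79*(86/93) = 6794/93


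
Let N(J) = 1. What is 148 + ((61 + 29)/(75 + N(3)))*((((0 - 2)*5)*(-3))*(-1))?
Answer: 2137/19 ≈ 112.47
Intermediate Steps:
148 + ((61 + 29)/(75 + N(3)))*((((0 - 2)*5)*(-3))*(-1)) = 148 + ((61 + 29)/(75 + 1))*((((0 - 2)*5)*(-3))*(-1)) = 148 + (90/76)*((-2*5*(-3))*(-1)) = 148 + (90*(1/76))*(-10*(-3)*(-1)) = 148 + 45*(30*(-1))/38 = 148 + (45/38)*(-30) = 148 - 675/19 = 2137/19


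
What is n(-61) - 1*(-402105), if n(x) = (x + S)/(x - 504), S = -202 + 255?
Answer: 227189333/565 ≈ 4.0211e+5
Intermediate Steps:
S = 53
n(x) = (53 + x)/(-504 + x) (n(x) = (x + 53)/(x - 504) = (53 + x)/(-504 + x))
n(-61) - 1*(-402105) = (53 - 61)/(-504 - 61) - 1*(-402105) = -8/(-565) + 402105 = -1/565*(-8) + 402105 = 8/565 + 402105 = 227189333/565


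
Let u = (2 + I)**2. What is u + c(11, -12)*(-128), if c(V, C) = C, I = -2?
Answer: 1536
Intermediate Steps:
u = 0 (u = (2 - 2)**2 = 0**2 = 0)
u + c(11, -12)*(-128) = 0 - 12*(-128) = 0 + 1536 = 1536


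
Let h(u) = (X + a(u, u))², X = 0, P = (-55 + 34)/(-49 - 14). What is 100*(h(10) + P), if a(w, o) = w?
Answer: 30100/3 ≈ 10033.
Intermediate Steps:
P = ⅓ (P = -21/(-63) = -21*(-1/63) = ⅓ ≈ 0.33333)
h(u) = u² (h(u) = (0 + u)² = u²)
100*(h(10) + P) = 100*(10² + ⅓) = 100*(100 + ⅓) = 100*(301/3) = 30100/3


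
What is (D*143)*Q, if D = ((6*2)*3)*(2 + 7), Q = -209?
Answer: -9683388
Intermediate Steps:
D = 324 (D = (12*3)*9 = 36*9 = 324)
(D*143)*Q = (324*143)*(-209) = 46332*(-209) = -9683388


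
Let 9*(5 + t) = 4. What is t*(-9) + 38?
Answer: 79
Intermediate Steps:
t = -41/9 (t = -5 + (⅑)*4 = -5 + 4/9 = -41/9 ≈ -4.5556)
t*(-9) + 38 = -41/9*(-9) + 38 = 41 + 38 = 79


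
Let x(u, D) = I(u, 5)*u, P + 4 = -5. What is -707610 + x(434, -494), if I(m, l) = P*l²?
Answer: -805260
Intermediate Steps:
P = -9 (P = -4 - 5 = -9)
I(m, l) = -9*l²
x(u, D) = -225*u (x(u, D) = (-9*5²)*u = (-9*25)*u = -225*u)
-707610 + x(434, -494) = -707610 - 225*434 = -707610 - 97650 = -805260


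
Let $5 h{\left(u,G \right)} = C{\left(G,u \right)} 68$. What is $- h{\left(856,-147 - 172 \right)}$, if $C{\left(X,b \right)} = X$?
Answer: $\frac{21692}{5} \approx 4338.4$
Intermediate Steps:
$h{\left(u,G \right)} = \frac{68 G}{5}$ ($h{\left(u,G \right)} = \frac{G 68}{5} = \frac{68 G}{5}$)
$- h{\left(856,-147 - 172 \right)} = - \frac{68 \left(-147 - 172\right)}{5} = - \frac{68 \left(-319\right)}{5} = \left(-1\right) \left(- \frac{21692}{5}\right) = \frac{21692}{5}$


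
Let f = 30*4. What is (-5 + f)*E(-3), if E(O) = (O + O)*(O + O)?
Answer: 4140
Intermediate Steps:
E(O) = 4*O**2 (E(O) = (2*O)*(2*O) = 4*O**2)
f = 120
(-5 + f)*E(-3) = (-5 + 120)*(4*(-3)**2) = 115*(4*9) = 115*36 = 4140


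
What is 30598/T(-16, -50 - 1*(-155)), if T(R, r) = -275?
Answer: -30598/275 ≈ -111.27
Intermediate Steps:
30598/T(-16, -50 - 1*(-155)) = 30598/(-275) = 30598*(-1/275) = -30598/275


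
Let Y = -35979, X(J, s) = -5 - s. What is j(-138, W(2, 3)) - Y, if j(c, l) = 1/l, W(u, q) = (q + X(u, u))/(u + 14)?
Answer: 35975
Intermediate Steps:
W(u, q) = (-5 + q - u)/(14 + u) (W(u, q) = (q + (-5 - u))/(u + 14) = (-5 + q - u)/(14 + u))
j(-138, W(2, 3)) - Y = 1/((-5 + 3 - 1*2)/(14 + 2)) - 1*(-35979) = 1/((-5 + 3 - 2)/16) + 35979 = 1/((1/16)*(-4)) + 35979 = 1/(-¼) + 35979 = -4 + 35979 = 35975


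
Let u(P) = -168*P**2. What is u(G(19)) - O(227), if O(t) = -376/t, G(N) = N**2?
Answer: -4969921280/227 ≈ -2.1894e+7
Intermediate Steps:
u(G(19)) - O(227) = -168*(19**2)**2 - (-376)/227 = -168*361**2 - (-376)/227 = -168*130321 - 1*(-376/227) = -21893928 + 376/227 = -4969921280/227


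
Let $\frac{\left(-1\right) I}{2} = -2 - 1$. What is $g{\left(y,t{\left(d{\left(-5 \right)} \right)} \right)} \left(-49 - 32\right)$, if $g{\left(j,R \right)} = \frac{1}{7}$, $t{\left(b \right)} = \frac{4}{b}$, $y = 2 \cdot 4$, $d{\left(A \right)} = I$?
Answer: $- \frac{81}{7} \approx -11.571$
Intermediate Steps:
$I = 6$ ($I = - 2 \left(-2 - 1\right) = \left(-2\right) \left(-3\right) = 6$)
$d{\left(A \right)} = 6$
$y = 8$
$g{\left(j,R \right)} = \frac{1}{7}$
$g{\left(y,t{\left(d{\left(-5 \right)} \right)} \right)} \left(-49 - 32\right) = \frac{-49 - 32}{7} = \frac{1}{7} \left(-81\right) = - \frac{81}{7}$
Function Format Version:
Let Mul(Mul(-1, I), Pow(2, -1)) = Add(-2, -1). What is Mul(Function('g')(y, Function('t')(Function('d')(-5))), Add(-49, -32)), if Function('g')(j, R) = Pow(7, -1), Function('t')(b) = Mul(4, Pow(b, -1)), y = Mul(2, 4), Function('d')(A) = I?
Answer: Rational(-81, 7) ≈ -11.571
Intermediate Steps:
I = 6 (I = Mul(-2, Add(-2, -1)) = Mul(-2, -3) = 6)
Function('d')(A) = 6
y = 8
Function('g')(j, R) = Rational(1, 7)
Mul(Function('g')(y, Function('t')(Function('d')(-5))), Add(-49, -32)) = Mul(Rational(1, 7), Add(-49, -32)) = Mul(Rational(1, 7), -81) = Rational(-81, 7)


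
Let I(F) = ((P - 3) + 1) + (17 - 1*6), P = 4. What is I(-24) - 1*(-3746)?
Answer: 3759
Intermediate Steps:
I(F) = 13 (I(F) = ((4 - 3) + 1) + (17 - 1*6) = (1 + 1) + (17 - 6) = 2 + 11 = 13)
I(-24) - 1*(-3746) = 13 - 1*(-3746) = 13 + 3746 = 3759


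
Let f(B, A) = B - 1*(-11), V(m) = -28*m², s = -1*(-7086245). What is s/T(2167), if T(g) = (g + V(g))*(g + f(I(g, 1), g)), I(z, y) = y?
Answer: -1417249/57300171555 ≈ -2.4734e-5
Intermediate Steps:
s = 7086245
f(B, A) = 11 + B (f(B, A) = B + 11 = 11 + B)
T(g) = (12 + g)*(g - 28*g²) (T(g) = (g - 28*g²)*(g + (11 + 1)) = (g - 28*g²)*(g + 12) = (g - 28*g²)*(12 + g) = (12 + g)*(g - 28*g²))
s/T(2167) = 7086245/((2167*(12 - 335*2167 - 28*2167²))) = 7086245/((2167*(12 - 725945 - 28*4695889))) = 7086245/((2167*(12 - 725945 - 131484892))) = 7086245/((2167*(-132210825))) = 7086245/(-286500857775) = 7086245*(-1/286500857775) = -1417249/57300171555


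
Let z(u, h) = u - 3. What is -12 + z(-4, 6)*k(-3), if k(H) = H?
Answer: 9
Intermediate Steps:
z(u, h) = -3 + u
-12 + z(-4, 6)*k(-3) = -12 + (-3 - 4)*(-3) = -12 - 7*(-3) = -12 + 21 = 9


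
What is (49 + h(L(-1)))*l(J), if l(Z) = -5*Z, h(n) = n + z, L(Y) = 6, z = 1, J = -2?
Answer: 560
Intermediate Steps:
h(n) = 1 + n (h(n) = n + 1 = 1 + n)
(49 + h(L(-1)))*l(J) = (49 + (1 + 6))*(-5*(-2)) = (49 + 7)*10 = 56*10 = 560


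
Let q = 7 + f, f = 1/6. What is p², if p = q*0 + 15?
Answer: 225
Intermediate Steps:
f = ⅙ ≈ 0.16667
q = 43/6 (q = 7 + ⅙ = 43/6 ≈ 7.1667)
p = 15 (p = (43/6)*0 + 15 = 0 + 15 = 15)
p² = 15² = 225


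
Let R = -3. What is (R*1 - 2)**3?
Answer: -125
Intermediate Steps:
(R*1 - 2)**3 = (-3*1 - 2)**3 = (-3 - 2)**3 = (-5)**3 = -125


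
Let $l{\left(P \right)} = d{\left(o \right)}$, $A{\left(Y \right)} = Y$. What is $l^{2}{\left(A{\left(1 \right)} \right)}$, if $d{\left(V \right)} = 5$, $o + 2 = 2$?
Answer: $25$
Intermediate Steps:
$o = 0$ ($o = -2 + 2 = 0$)
$l{\left(P \right)} = 5$
$l^{2}{\left(A{\left(1 \right)} \right)} = 5^{2} = 25$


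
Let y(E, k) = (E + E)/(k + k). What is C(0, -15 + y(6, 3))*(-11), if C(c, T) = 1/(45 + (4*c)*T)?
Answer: -11/45 ≈ -0.24444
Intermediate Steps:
y(E, k) = E/k (y(E, k) = (2*E)/((2*k)) = (2*E)*(1/(2*k)) = E/k)
C(c, T) = 1/(45 + 4*T*c)
C(0, -15 + y(6, 3))*(-11) = -11/(45 + 4*(-15 + 6/3)*0) = -11/(45 + 4*(-15 + 6*(⅓))*0) = -11/(45 + 4*(-15 + 2)*0) = -11/(45 + 4*(-13)*0) = -11/(45 + 0) = -11/45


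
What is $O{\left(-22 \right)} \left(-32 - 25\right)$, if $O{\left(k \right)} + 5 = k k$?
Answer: $-27303$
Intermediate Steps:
$O{\left(k \right)} = -5 + k^{2}$ ($O{\left(k \right)} = -5 + k k = -5 + k^{2}$)
$O{\left(-22 \right)} \left(-32 - 25\right) = \left(-5 + \left(-22\right)^{2}\right) \left(-32 - 25\right) = \left(-5 + 484\right) \left(-57\right) = 479 \left(-57\right) = -27303$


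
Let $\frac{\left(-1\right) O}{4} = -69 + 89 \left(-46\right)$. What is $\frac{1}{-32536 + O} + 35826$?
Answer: $\frac{569060183}{15884} \approx 35826.0$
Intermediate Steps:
$O = 16652$ ($O = - 4 \left(-69 + 89 \left(-46\right)\right) = - 4 \left(-69 - 4094\right) = \left(-4\right) \left(-4163\right) = 16652$)
$\frac{1}{-32536 + O} + 35826 = \frac{1}{-32536 + 16652} + 35826 = \frac{1}{-15884} + 35826 = - \frac{1}{15884} + 35826 = \frac{569060183}{15884}$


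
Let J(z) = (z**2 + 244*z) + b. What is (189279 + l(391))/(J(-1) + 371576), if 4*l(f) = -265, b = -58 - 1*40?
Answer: 756851/1484940 ≈ 0.50968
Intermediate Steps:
b = -98 (b = -58 - 40 = -98)
l(f) = -265/4 (l(f) = (1/4)*(-265) = -265/4)
J(z) = -98 + z**2 + 244*z (J(z) = (z**2 + 244*z) - 98 = -98 + z**2 + 244*z)
(189279 + l(391))/(J(-1) + 371576) = (189279 - 265/4)/((-98 + (-1)**2 + 244*(-1)) + 371576) = 756851/(4*((-98 + 1 - 244) + 371576)) = 756851/(4*(-341 + 371576)) = (756851/4)/371235 = (756851/4)*(1/371235) = 756851/1484940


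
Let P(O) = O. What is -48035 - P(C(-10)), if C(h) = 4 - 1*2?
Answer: -48037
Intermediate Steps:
C(h) = 2 (C(h) = 4 - 2 = 2)
-48035 - P(C(-10)) = -48035 - 1*2 = -48035 - 2 = -48037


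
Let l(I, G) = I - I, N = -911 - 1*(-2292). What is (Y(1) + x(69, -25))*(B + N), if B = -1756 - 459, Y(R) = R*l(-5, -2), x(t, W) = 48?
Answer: -40032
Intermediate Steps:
N = 1381 (N = -911 + 2292 = 1381)
l(I, G) = 0
Y(R) = 0 (Y(R) = R*0 = 0)
B = -2215
(Y(1) + x(69, -25))*(B + N) = (0 + 48)*(-2215 + 1381) = 48*(-834) = -40032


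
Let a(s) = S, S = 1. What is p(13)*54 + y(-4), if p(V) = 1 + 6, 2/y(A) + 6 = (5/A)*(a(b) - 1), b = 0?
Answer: 1133/3 ≈ 377.67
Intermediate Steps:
a(s) = 1
y(A) = -1/3 (y(A) = 2/(-6 + (5/A)*(1 - 1)) = 2/(-6 + (5/A)*0) = 2/(-6 + 0) = 2/(-6) = 2*(-1/6) = -1/3)
p(V) = 7
p(13)*54 + y(-4) = 7*54 - 1/3 = 378 - 1/3 = 1133/3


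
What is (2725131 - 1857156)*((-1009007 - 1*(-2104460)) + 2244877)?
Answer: 2899322931750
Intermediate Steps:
(2725131 - 1857156)*((-1009007 - 1*(-2104460)) + 2244877) = 867975*((-1009007 + 2104460) + 2244877) = 867975*(1095453 + 2244877) = 867975*3340330 = 2899322931750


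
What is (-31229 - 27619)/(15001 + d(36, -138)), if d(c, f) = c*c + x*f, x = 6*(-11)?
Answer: -58848/25405 ≈ -2.3164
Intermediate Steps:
x = -66
d(c, f) = c**2 - 66*f (d(c, f) = c*c - 66*f = c**2 - 66*f)
(-31229 - 27619)/(15001 + d(36, -138)) = (-31229 - 27619)/(15001 + (36**2 - 66*(-138))) = -58848/(15001 + (1296 + 9108)) = -58848/(15001 + 10404) = -58848/25405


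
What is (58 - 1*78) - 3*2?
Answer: -26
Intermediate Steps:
(58 - 1*78) - 3*2 = (58 - 78) - 6 = -20 - 6 = -26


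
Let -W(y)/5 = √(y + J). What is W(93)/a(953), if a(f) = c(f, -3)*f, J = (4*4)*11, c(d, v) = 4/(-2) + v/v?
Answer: 5*√269/953 ≈ 0.086051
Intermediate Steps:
c(d, v) = -1 (c(d, v) = 4*(-½) + 1 = -2 + 1 = -1)
J = 176 (J = 16*11 = 176)
W(y) = -5*√(176 + y) (W(y) = -5*√(y + 176) = -5*√(176 + y))
a(f) = -f
W(93)/a(953) = (-5*√(176 + 93))/((-1*953)) = -5*√269/(-953) = -5*√269*(-1/953) = 5*√269/953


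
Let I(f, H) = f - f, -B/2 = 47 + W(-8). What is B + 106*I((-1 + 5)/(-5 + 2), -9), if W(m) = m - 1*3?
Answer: -72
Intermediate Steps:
W(m) = -3 + m (W(m) = m - 3 = -3 + m)
B = -72 (B = -2*(47 + (-3 - 8)) = -2*(47 - 11) = -2*36 = -72)
I(f, H) = 0
B + 106*I((-1 + 5)/(-5 + 2), -9) = -72 + 106*0 = -72 + 0 = -72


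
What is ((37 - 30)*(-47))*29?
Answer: -9541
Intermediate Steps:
((37 - 30)*(-47))*29 = (7*(-47))*29 = -329*29 = -9541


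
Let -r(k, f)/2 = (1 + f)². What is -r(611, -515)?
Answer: 528392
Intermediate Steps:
r(k, f) = -2*(1 + f)²
-r(611, -515) = -(-2)*(1 - 515)² = -(-2)*(-514)² = -(-2)*264196 = -1*(-528392) = 528392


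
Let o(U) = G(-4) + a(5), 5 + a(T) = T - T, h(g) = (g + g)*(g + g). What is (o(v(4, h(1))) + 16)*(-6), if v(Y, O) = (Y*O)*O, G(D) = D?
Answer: -42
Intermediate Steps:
h(g) = 4*g² (h(g) = (2*g)*(2*g) = 4*g²)
a(T) = -5 (a(T) = -5 + (T - T) = -5 + 0 = -5)
v(Y, O) = Y*O² (v(Y, O) = (O*Y)*O = Y*O²)
o(U) = -9 (o(U) = -4 - 5 = -9)
(o(v(4, h(1))) + 16)*(-6) = (-9 + 16)*(-6) = 7*(-6) = -42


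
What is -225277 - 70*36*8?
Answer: -245437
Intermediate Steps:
-225277 - 70*36*8 = -225277 - 2520*8 = -225277 - 20160 = -245437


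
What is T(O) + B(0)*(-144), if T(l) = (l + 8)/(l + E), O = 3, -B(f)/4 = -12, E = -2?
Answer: -6901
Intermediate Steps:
B(f) = 48 (B(f) = -4*(-12) = 48)
T(l) = (8 + l)/(-2 + l) (T(l) = (l + 8)/(l - 2) = (8 + l)/(-2 + l))
T(O) + B(0)*(-144) = (8 + 3)/(-2 + 3) + 48*(-144) = 11/1 - 6912 = 1*11 - 6912 = 11 - 6912 = -6901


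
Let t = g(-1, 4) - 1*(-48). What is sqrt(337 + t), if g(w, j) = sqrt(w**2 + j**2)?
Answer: sqrt(385 + sqrt(17)) ≈ 19.726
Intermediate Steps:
g(w, j) = sqrt(j**2 + w**2)
t = 48 + sqrt(17) (t = sqrt(4**2 + (-1)**2) - 1*(-48) = sqrt(16 + 1) + 48 = sqrt(17) + 48 = 48 + sqrt(17) ≈ 52.123)
sqrt(337 + t) = sqrt(337 + (48 + sqrt(17))) = sqrt(385 + sqrt(17))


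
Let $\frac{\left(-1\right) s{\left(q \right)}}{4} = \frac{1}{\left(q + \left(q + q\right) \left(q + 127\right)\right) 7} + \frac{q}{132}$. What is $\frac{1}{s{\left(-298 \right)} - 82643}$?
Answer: $- \frac{1066989}{88169536699} \approx -1.2102 \cdot 10^{-5}$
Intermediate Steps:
$s{\left(q \right)} = - \frac{4}{7 \left(q + 2 q \left(127 + q\right)\right)} - \frac{q}{33}$ ($s{\left(q \right)} = - 4 \left(\frac{1}{\left(q + \left(q + q\right) \left(q + 127\right)\right) 7} + \frac{q}{132}\right) = - 4 \left(\frac{1}{q + 2 q \left(127 + q\right)} \frac{1}{7} + q \frac{1}{132}\right) = - 4 \left(\frac{1}{q + 2 q \left(127 + q\right)} \frac{1}{7} + \frac{q}{132}\right) = - 4 \left(\frac{1}{7 \left(q + 2 q \left(127 + q\right)\right)} + \frac{q}{132}\right) = - \frac{4}{7 \left(q + 2 q \left(127 + q\right)\right)} - \frac{q}{33}$)
$\frac{1}{s{\left(-298 \right)} - 82643} = \frac{1}{\frac{-132 - 1785 \left(-298\right)^{2} - 14 \left(-298\right)^{3}}{231 \left(-298\right) \left(255 + 2 \left(-298\right)\right)} - 82643} = \frac{1}{\frac{1}{231} \left(- \frac{1}{298}\right) \frac{1}{255 - 596} \left(-132 - 158515140 - -370490288\right) - 82643} = \frac{1}{\frac{1}{231} \left(- \frac{1}{298}\right) \frac{1}{-341} \left(-132 - 158515140 + 370490288\right) - 82643} = \frac{1}{\frac{1}{231} \left(- \frac{1}{298}\right) \left(- \frac{1}{341}\right) 211975016 - 82643} = \frac{1}{\frac{9635228}{1066989} - 82643} = \frac{1}{- \frac{88169536699}{1066989}} = - \frac{1066989}{88169536699}$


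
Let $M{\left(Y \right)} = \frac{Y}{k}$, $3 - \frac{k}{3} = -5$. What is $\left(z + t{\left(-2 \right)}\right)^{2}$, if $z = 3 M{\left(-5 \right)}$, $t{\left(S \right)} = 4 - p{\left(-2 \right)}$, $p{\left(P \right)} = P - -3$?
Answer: $\frac{361}{64} \approx 5.6406$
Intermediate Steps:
$k = 24$ ($k = 9 - -15 = 9 + 15 = 24$)
$p{\left(P \right)} = 3 + P$ ($p{\left(P \right)} = P + 3 = 3 + P$)
$t{\left(S \right)} = 3$ ($t{\left(S \right)} = 4 - \left(3 - 2\right) = 4 - 1 = 3$)
$M{\left(Y \right)} = \frac{Y}{24}$
$z = - \frac{5}{8}$ ($z = 3 \cdot \frac{1}{24} \left(-5\right) = 3 \left(- \frac{5}{24}\right) = - \frac{5}{8} \approx -0.625$)
$\left(z + t{\left(-2 \right)}\right)^{2} = \left(- \frac{5}{8} + 3\right)^{2} = \left(\frac{19}{8}\right)^{2} = \frac{361}{64}$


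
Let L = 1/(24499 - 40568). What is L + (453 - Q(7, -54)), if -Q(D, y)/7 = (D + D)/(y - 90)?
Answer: 523319051/1156968 ≈ 452.32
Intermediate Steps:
Q(D, y) = -14*D/(-90 + y) (Q(D, y) = -7*(D + D)/(y - 90) = -7*2*D/(-90 + y) = -14*D/(-90 + y))
L = -1/16069 (L = 1/(-16069) = -1/16069 ≈ -6.2232e-5)
L + (453 - Q(7, -54)) = -1/16069 + (453 - (-14)*7/(-90 - 54)) = -1/16069 + (453 - (-14)*7/(-144)) = -1/16069 + (453 - (-14)*7*(-1)/144) = -1/16069 + (453 - 1*49/72) = -1/16069 + (453 - 49/72) = -1/16069 + 32567/72 = 523319051/1156968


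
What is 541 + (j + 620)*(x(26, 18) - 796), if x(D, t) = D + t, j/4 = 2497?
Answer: -7976675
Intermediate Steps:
j = 9988 (j = 4*2497 = 9988)
541 + (j + 620)*(x(26, 18) - 796) = 541 + (9988 + 620)*((26 + 18) - 796) = 541 + 10608*(44 - 796) = 541 + 10608*(-752) = 541 - 7977216 = -7976675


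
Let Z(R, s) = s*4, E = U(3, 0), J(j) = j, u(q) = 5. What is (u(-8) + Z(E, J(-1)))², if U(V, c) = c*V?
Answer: 1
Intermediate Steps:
U(V, c) = V*c
E = 0 (E = 3*0 = 0)
Z(R, s) = 4*s
(u(-8) + Z(E, J(-1)))² = (5 + 4*(-1))² = (5 - 4)² = 1² = 1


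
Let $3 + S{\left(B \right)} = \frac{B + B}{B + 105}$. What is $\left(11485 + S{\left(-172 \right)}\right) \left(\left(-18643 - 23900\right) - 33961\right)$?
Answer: $- \frac{58880385552}{67} \approx -8.7881 \cdot 10^{8}$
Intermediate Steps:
$S{\left(B \right)} = -3 + \frac{2 B}{105 + B}$ ($S{\left(B \right)} = -3 + \frac{B + B}{B + 105} = -3 + \frac{2 B}{105 + B}$)
$\left(11485 + S{\left(-172 \right)}\right) \left(\left(-18643 - 23900\right) - 33961\right) = \left(11485 + \frac{-315 - -172}{105 - 172}\right) \left(\left(-18643 - 23900\right) - 33961\right) = \left(11485 + \frac{-315 + 172}{-67}\right) \left(\left(-18643 - 23900\right) - 33961\right) = \left(11485 - - \frac{143}{67}\right) \left(-42543 - 33961\right) = \left(11485 + \frac{143}{67}\right) \left(-76504\right) = \frac{769638}{67} \left(-76504\right) = - \frac{58880385552}{67}$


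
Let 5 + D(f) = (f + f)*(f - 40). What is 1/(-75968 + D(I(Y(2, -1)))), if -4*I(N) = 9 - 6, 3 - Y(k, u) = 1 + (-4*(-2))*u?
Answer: -8/607295 ≈ -1.3173e-5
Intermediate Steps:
Y(k, u) = 2 - 8*u (Y(k, u) = 3 - (1 + (-4*(-2))*u) = 3 - (1 + 8*u) = 3 + (-1 - 8*u) = 2 - 8*u)
I(N) = -3/4 (I(N) = -(9 - 6)/4 = -1/4*3 = -3/4)
D(f) = -5 + 2*f*(-40 + f) (D(f) = -5 + (f + f)*(f - 40) = -5 + (2*f)*(-40 + f) = -5 + 2*f*(-40 + f))
1/(-75968 + D(I(Y(2, -1)))) = 1/(-75968 + (-5 - 80*(-3/4) + 2*(-3/4)**2)) = 1/(-75968 + (-5 + 60 + 2*(9/16))) = 1/(-75968 + (-5 + 60 + 9/8)) = 1/(-75968 + 449/8) = 1/(-607295/8) = -8/607295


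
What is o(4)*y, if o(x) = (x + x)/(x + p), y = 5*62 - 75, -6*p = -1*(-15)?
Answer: 3760/3 ≈ 1253.3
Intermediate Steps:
p = -5/2 (p = -(-1)*(-15)/6 = -1/6*15 = -5/2 ≈ -2.5000)
y = 235 (y = 310 - 75 = 235)
o(x) = 2*x/(-5/2 + x) (o(x) = (x + x)/(x - 5/2) = (2*x)/(-5/2 + x) = 2*x/(-5/2 + x))
o(4)*y = (4*4/(-5 + 2*4))*235 = (4*4/(-5 + 8))*235 = (4*4/3)*235 = (4*4*(1/3))*235 = (16/3)*235 = 3760/3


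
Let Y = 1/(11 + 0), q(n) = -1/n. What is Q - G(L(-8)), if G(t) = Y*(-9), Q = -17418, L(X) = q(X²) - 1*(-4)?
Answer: -191589/11 ≈ -17417.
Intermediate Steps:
Y = 1/11 ≈ 0.090909
L(X) = 4 - 1/X² (L(X) = -1/(X²) - 1*(-4) = -1/X² + 4 = 4 - 1/X²)
G(t) = -9/11 (G(t) = (1/11)*(-9) = -9/11)
Q - G(L(-8)) = -17418 - 1*(-9/11) = -17418 + 9/11 = -191589/11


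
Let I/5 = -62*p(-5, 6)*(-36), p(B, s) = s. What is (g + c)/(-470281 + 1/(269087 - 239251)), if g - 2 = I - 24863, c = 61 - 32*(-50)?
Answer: -261124672/2806260783 ≈ -0.093051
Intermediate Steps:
c = 1661 (c = 61 + 1600 = 1661)
I = 66960 (I = 5*(-62*6*(-36)) = 5*(-372*(-36)) = 5*13392 = 66960)
g = 42099 (g = 2 + (66960 - 24863) = 2 + 42097 = 42099)
(g + c)/(-470281 + 1/(269087 - 239251)) = (42099 + 1661)/(-470281 + 1/(269087 - 239251)) = 43760/(-470281 + 1/29836) = 43760/(-14031303915/29836) = 43760*(-29836/14031303915) = -261124672/2806260783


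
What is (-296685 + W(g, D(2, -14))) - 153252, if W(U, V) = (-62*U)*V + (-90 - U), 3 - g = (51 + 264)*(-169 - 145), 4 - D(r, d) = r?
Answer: -12814152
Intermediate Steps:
D(r, d) = 4 - r
g = 98913 (g = 3 - (51 + 264)*(-169 - 145) = 3 - 315*(-314) = 3 - 1*(-98910) = 3 + 98910 = 98913)
W(U, V) = -90 - U - 62*U*V (W(U, V) = -62*U*V + (-90 - U) = -90 - U - 62*U*V)
(-296685 + W(g, D(2, -14))) - 153252 = (-296685 + (-90 - 1*98913 - 62*98913*(4 - 1*2))) - 153252 = (-296685 + (-90 - 98913 - 62*98913*(4 - 2))) - 153252 = (-296685 + (-90 - 98913 - 62*98913*2)) - 153252 = (-296685 + (-90 - 98913 - 12265212)) - 153252 = (-296685 - 12364215) - 153252 = -12660900 - 153252 = -12814152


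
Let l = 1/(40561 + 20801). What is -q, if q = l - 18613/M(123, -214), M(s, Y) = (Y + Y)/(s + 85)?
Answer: -59390807219/6565734 ≈ -9045.6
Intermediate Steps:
M(s, Y) = 2*Y/(85 + s) (M(s, Y) = (2*Y)/(85 + s) = 2*Y/(85 + s))
l = 1/61362 ≈ 1.6297e-5
q = 59390807219/6565734 (q = 1/61362 - 18613/(2*(-214)/(85 + 123)) = 1/61362 - 18613/(2*(-214)/208) = 1/61362 - 18613/(2*(-214)*(1/208)) = 1/61362 - 18613/(-107/52) = 1/61362 - 18613*(-52/107) = 1/61362 + 967876/107 = 59390807219/6565734 ≈ 9045.6)
-q = -1*59390807219/6565734 = -59390807219/6565734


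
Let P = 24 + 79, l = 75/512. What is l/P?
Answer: 75/52736 ≈ 0.0014222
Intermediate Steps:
l = 75/512 (l = 75*(1/512) = 75/512 ≈ 0.14648)
P = 103
l/P = (75/512)/103 = (75/512)*(1/103) = 75/52736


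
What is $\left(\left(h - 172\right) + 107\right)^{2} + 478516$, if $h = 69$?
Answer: $478532$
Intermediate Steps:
$\left(\left(h - 172\right) + 107\right)^{2} + 478516 = \left(\left(69 - 172\right) + 107\right)^{2} + 478516 = \left(-103 + 107\right)^{2} + 478516 = 4^{2} + 478516 = 16 + 478516 = 478532$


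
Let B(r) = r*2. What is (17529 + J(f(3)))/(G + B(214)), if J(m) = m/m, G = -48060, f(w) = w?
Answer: -8765/23816 ≈ -0.36803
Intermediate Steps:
B(r) = 2*r
J(m) = 1
(17529 + J(f(3)))/(G + B(214)) = (17529 + 1)/(-48060 + 2*214) = 17530/(-48060 + 428) = 17530/(-47632) = 17530*(-1/47632) = -8765/23816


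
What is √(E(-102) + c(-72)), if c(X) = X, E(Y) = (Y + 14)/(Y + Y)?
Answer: 5*I*√7446/51 ≈ 8.4598*I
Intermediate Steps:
E(Y) = (14 + Y)/(2*Y) (E(Y) = (14 + Y)/((2*Y)) = (14 + Y)*(1/(2*Y)) = (14 + Y)/(2*Y))
√(E(-102) + c(-72)) = √((½)*(14 - 102)/(-102) - 72) = √((½)*(-1/102)*(-88) - 72) = √(22/51 - 72) = √(-3650/51) = 5*I*√7446/51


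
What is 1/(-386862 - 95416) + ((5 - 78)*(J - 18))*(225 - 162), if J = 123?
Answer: -232889634811/482278 ≈ -4.8290e+5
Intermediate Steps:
1/(-386862 - 95416) + ((5 - 78)*(J - 18))*(225 - 162) = 1/(-386862 - 95416) + ((5 - 78)*(123 - 18))*(225 - 162) = 1/(-482278) - 73*105*63 = -1/482278 - 7665*63 = -1/482278 - 482895 = -232889634811/482278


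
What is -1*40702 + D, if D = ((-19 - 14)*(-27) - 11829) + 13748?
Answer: -37892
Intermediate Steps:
D = 2810 (D = (-33*(-27) - 11829) + 13748 = (891 - 11829) + 13748 = -10938 + 13748 = 2810)
-1*40702 + D = -1*40702 + 2810 = -40702 + 2810 = -37892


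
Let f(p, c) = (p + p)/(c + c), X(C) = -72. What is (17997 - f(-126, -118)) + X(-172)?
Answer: 1057512/59 ≈ 17924.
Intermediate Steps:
f(p, c) = p/c (f(p, c) = (2*p)/((2*c)) = (2*p)*(1/(2*c)) = p/c)
(17997 - f(-126, -118)) + X(-172) = (17997 - (-126)/(-118)) - 72 = (17997 - (-126)*(-1)/118) - 72 = (17997 - 1*63/59) - 72 = (17997 - 63/59) - 72 = 1061760/59 - 72 = 1057512/59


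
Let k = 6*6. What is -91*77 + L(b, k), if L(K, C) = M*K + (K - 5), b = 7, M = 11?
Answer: -6928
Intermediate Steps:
k = 36
L(K, C) = -5 + 12*K (L(K, C) = 11*K + (K - 5) = 11*K + (-5 + K) = -5 + 12*K)
-91*77 + L(b, k) = -91*77 + (-5 + 12*7) = -7007 + (-5 + 84) = -7007 + 79 = -6928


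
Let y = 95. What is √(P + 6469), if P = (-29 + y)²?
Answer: 5*√433 ≈ 104.04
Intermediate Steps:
P = 4356 (P = (-29 + 95)² = 66² = 4356)
√(P + 6469) = √(4356 + 6469) = √10825 = 5*√433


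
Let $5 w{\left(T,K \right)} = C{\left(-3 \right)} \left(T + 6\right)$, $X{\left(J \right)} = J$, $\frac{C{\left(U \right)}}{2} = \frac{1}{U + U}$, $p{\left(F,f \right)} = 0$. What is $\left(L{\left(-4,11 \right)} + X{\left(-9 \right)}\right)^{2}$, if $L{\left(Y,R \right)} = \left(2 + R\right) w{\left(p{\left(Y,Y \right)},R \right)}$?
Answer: $\frac{5041}{25} \approx 201.64$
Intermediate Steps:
$C{\left(U \right)} = \frac{1}{U}$ ($C{\left(U \right)} = \frac{2}{U + U} = \frac{2}{2 U} = 2 \frac{1}{2 U} = \frac{1}{U}$)
$w{\left(T,K \right)} = - \frac{2}{5} - \frac{T}{15}$ ($w{\left(T,K \right)} = \frac{\frac{1}{-3} \left(T + 6\right)}{5} = \frac{\left(- \frac{1}{3}\right) \left(6 + T\right)}{5} = \frac{-2 - \frac{T}{3}}{5} = - \frac{2}{5} - \frac{T}{15}$)
$L{\left(Y,R \right)} = - \frac{4}{5} - \frac{2 R}{5}$ ($L{\left(Y,R \right)} = \left(2 + R\right) \left(- \frac{2}{5} - 0\right) = \left(2 + R\right) \left(- \frac{2}{5} + 0\right) = \left(2 + R\right) \left(- \frac{2}{5}\right) = - \frac{4}{5} - \frac{2 R}{5}$)
$\left(L{\left(-4,11 \right)} + X{\left(-9 \right)}\right)^{2} = \left(\left(- \frac{4}{5} - \frac{22}{5}\right) - 9\right)^{2} = \left(- \frac{26}{5} - 9\right)^{2} = \left(- \frac{71}{5}\right)^{2} = \frac{5041}{25}$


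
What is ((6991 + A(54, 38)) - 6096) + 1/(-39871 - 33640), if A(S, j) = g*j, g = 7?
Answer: 85346270/73511 ≈ 1161.0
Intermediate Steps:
A(S, j) = 7*j
((6991 + A(54, 38)) - 6096) + 1/(-39871 - 33640) = ((6991 + 7*38) - 6096) + 1/(-39871 - 33640) = ((6991 + 266) - 6096) + 1/(-73511) = (7257 - 6096) - 1/73511 = 1161 - 1/73511 = 85346270/73511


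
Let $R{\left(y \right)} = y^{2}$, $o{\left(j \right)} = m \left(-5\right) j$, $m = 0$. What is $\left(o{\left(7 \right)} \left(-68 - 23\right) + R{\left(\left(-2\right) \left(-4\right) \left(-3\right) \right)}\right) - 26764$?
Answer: $-26188$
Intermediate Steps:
$o{\left(j \right)} = 0$ ($o{\left(j \right)} = 0 \left(-5\right) j = 0 j = 0$)
$\left(o{\left(7 \right)} \left(-68 - 23\right) + R{\left(\left(-2\right) \left(-4\right) \left(-3\right) \right)}\right) - 26764 = \left(0 \left(-68 - 23\right) + \left(\left(-2\right) \left(-4\right) \left(-3\right)\right)^{2}\right) - 26764 = \left(0 \left(-68 + \left(-46 + 23\right)\right) + \left(8 \left(-3\right)\right)^{2}\right) - 26764 = \left(0 \left(-68 - 23\right) + \left(-24\right)^{2}\right) - 26764 = \left(0 \left(-91\right) + 576\right) - 26764 = \left(0 + 576\right) - 26764 = 576 - 26764 = -26188$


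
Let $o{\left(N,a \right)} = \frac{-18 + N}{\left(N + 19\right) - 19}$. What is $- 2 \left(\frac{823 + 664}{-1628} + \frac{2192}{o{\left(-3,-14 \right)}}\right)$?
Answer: $- \frac{3558167}{5698} \approx -624.46$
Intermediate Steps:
$o{\left(N,a \right)} = \frac{-18 + N}{N}$ ($o{\left(N,a \right)} = \frac{-18 + N}{\left(19 + N\right) - 19} = \frac{-18 + N}{N}$)
$- 2 \left(\frac{823 + 664}{-1628} + \frac{2192}{o{\left(-3,-14 \right)}}\right) = - 2 \left(\frac{823 + 664}{-1628} + \frac{2192}{\frac{1}{-3} \left(-18 - 3\right)}\right) = - 2 \left(1487 \left(- \frac{1}{1628}\right) + \frac{2192}{\left(- \frac{1}{3}\right) \left(-21\right)}\right) = - 2 \left(- \frac{1487}{1628} + \frac{2192}{7}\right) = \left(-2\right) \frac{3558167}{11396} = - \frac{3558167}{5698}$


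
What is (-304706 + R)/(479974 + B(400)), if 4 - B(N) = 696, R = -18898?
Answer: -161802/239641 ≈ -0.67519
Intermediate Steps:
B(N) = -692 (B(N) = 4 - 1*696 = 4 - 696 = -692)
(-304706 + R)/(479974 + B(400)) = (-304706 - 18898)/(479974 - 692) = -323604/479282 = -323604*1/479282 = -161802/239641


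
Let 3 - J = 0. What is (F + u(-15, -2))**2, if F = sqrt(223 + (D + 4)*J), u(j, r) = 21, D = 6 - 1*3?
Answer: 685 + 84*sqrt(61) ≈ 1341.1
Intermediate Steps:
D = 3 (D = 6 - 3 = 3)
J = 3 (J = 3 - 1*0 = 3 + 0 = 3)
F = 2*sqrt(61) (F = sqrt(223 + (3 + 4)*3) = sqrt(223 + 7*3) = sqrt(223 + 21) = sqrt(244) = 2*sqrt(61) ≈ 15.620)
(F + u(-15, -2))**2 = (2*sqrt(61) + 21)**2 = (21 + 2*sqrt(61))**2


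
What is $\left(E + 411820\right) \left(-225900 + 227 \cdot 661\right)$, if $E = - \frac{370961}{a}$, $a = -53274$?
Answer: $- \frac{1664189761278773}{53274} \approx -3.1238 \cdot 10^{10}$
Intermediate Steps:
$E = \frac{370961}{53274}$ ($E = - \frac{370961}{-53274} = \left(-370961\right) \left(- \frac{1}{53274}\right) = \frac{370961}{53274} \approx 6.9633$)
$\left(E + 411820\right) \left(-225900 + 227 \cdot 661\right) = \left(\frac{370961}{53274} + 411820\right) \left(-225900 + 227 \cdot 661\right) = \frac{21939669641 \left(-225900 + 150047\right)}{53274} = \frac{21939669641}{53274} \left(-75853\right) = - \frac{1664189761278773}{53274}$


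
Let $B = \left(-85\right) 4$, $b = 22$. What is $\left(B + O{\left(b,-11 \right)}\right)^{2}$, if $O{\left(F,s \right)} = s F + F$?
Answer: $313600$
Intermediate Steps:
$O{\left(F,s \right)} = F + F s$ ($O{\left(F,s \right)} = F s + F = F + F s$)
$B = -340$
$\left(B + O{\left(b,-11 \right)}\right)^{2} = \left(-340 + 22 \left(1 - 11\right)\right)^{2} = \left(-340 + 22 \left(-10\right)\right)^{2} = \left(-340 - 220\right)^{2} = \left(-560\right)^{2} = 313600$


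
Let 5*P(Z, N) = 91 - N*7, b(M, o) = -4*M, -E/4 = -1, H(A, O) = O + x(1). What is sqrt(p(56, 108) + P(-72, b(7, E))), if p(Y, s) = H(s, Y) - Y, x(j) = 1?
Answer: 2*sqrt(365)/5 ≈ 7.6420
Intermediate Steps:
H(A, O) = 1 + O (H(A, O) = O + 1 = 1 + O)
E = 4 (E = -4*(-1) = 4)
p(Y, s) = 1 (p(Y, s) = (1 + Y) - Y = 1)
P(Z, N) = 91/5 - 7*N/5 (P(Z, N) = (91 - N*7)/5 = (91 - 7*N)/5 = 91/5 - 7*N/5)
sqrt(p(56, 108) + P(-72, b(7, E))) = sqrt(1 + (91/5 - (-28)*7/5)) = sqrt(1 + (91/5 - 7/5*(-28))) = sqrt(1 + (91/5 + 196/5)) = sqrt(1 + 287/5) = sqrt(292/5) = 2*sqrt(365)/5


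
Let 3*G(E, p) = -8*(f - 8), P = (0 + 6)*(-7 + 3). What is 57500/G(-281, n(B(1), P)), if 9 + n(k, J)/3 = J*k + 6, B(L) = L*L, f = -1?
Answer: 14375/6 ≈ 2395.8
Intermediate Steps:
P = -24 (P = 6*(-4) = -24)
B(L) = L**2
n(k, J) = -9 + 3*J*k (n(k, J) = -27 + 3*(J*k + 6) = -27 + 3*(6 + J*k) = -27 + (18 + 3*J*k) = -9 + 3*J*k)
G(E, p) = 24 (G(E, p) = (-8*(-1 - 8))/3 = (-8*(-9))/3 = (1/3)*72 = 24)
57500/G(-281, n(B(1), P)) = 57500/24 = 57500*(1/24) = 14375/6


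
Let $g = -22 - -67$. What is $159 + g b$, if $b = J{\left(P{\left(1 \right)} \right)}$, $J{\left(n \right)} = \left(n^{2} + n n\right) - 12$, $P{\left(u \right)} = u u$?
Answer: $-291$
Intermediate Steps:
$g = 45$ ($g = -22 + 67 = 45$)
$P{\left(u \right)} = u^{2}$
$J{\left(n \right)} = -12 + 2 n^{2}$ ($J{\left(n \right)} = \left(n^{2} + n^{2}\right) - 12 = 2 n^{2} - 12 = -12 + 2 n^{2}$)
$b = -10$ ($b = -12 + 2 \left(1^{2}\right)^{2} = -12 + 2 \cdot 1^{2} = -12 + 2 \cdot 1 = -12 + 2 = -10$)
$159 + g b = 159 + 45 \left(-10\right) = 159 - 450 = -291$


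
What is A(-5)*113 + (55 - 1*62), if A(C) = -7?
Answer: -798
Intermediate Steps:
A(-5)*113 + (55 - 1*62) = -7*113 + (55 - 1*62) = -791 + (55 - 62) = -791 - 7 = -798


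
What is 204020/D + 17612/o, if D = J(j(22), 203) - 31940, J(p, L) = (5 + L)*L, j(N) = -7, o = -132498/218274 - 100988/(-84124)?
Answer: 8666657942283937/291829736460 ≈ 29698.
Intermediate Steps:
o = 454033040/765086749 (o = -132498*1/218274 - 100988*(-1/84124) = -22083/36379 + 25247/21031 = 454033040/765086749 ≈ 0.59344)
J(p, L) = L*(5 + L)
D = 10284 (D = 203*(5 + 203) - 31940 = 203*208 - 31940 = 42224 - 31940 = 10284)
204020/D + 17612/o = 204020/10284 + 17612/(454033040/765086749) = 204020*(1/10284) + 17612*(765086749/454033040) = 51005/2571 + 3368676955847/113508260 = 8666657942283937/291829736460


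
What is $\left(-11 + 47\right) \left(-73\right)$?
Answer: $-2628$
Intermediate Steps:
$\left(-11 + 47\right) \left(-73\right) = 36 \left(-73\right) = -2628$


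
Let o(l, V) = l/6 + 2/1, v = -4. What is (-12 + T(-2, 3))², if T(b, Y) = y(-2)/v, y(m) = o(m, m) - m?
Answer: 24025/144 ≈ 166.84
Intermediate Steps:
o(l, V) = 2 + l/6 (o(l, V) = l*(⅙) + 2*1 = l/6 + 2 = 2 + l/6)
y(m) = 2 - 5*m/6 (y(m) = (2 + m/6) - m = 2 - 5*m/6)
T(b, Y) = -11/12 (T(b, Y) = (2 - ⅚*(-2))/(-4) = (2 + 5/3)*(-¼) = (11/3)*(-¼) = -11/12)
(-12 + T(-2, 3))² = (-12 - 11/12)² = (-155/12)² = 24025/144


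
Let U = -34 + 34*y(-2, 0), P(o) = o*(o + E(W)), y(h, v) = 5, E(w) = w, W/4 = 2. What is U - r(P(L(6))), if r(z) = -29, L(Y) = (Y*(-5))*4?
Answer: 165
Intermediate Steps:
W = 8 (W = 4*2 = 8)
L(Y) = -20*Y (L(Y) = -5*Y*4 = -20*Y)
P(o) = o*(8 + o) (P(o) = o*(o + 8) = o*(8 + o))
U = 136 (U = -34 + 34*5 = -34 + 170 = 136)
U - r(P(L(6))) = 136 - 1*(-29) = 136 + 29 = 165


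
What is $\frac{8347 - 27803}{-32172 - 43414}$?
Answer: $\frac{9728}{37793} \approx 0.2574$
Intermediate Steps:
$\frac{8347 - 27803}{-32172 - 43414} = - \frac{19456}{-75586} = \left(-19456\right) \left(- \frac{1}{75586}\right) = \frac{9728}{37793}$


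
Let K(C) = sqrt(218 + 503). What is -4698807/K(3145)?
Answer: -4698807*sqrt(721)/721 ≈ -1.7499e+5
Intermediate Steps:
K(C) = sqrt(721)
-4698807/K(3145) = -4698807*sqrt(721)/721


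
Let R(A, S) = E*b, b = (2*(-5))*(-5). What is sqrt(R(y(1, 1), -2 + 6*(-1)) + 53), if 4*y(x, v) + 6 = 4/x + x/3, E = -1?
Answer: sqrt(3) ≈ 1.7320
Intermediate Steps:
b = 50 (b = -10*(-5) = 50)
y(x, v) = -3/2 + 1/x + x/12 (y(x, v) = -3/2 + (4/x + x/3)/4 = -3/2 + (1/x + x/12) = -3/2 + 1/x + x/12)
R(A, S) = -50 (R(A, S) = -1*50 = -50)
sqrt(R(y(1, 1), -2 + 6*(-1)) + 53) = sqrt(-50 + 53) = sqrt(3)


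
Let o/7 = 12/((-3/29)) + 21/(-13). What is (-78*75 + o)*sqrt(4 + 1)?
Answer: -86753*sqrt(5)/13 ≈ -14922.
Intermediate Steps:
o = -10703/13 (o = 7*(12/((-3/29)) + 21/(-13)) = 7*(12/((-3*1/29)) + 21*(-1/13)) = 7*(12/(-3/29) - 21/13) = 7*(12*(-29/3) - 21/13) = 7*(-116 - 21/13) = 7*(-1529/13) = -10703/13 ≈ -823.31)
(-78*75 + o)*sqrt(4 + 1) = (-78*75 - 10703/13)*sqrt(4 + 1) = (-5850 - 10703/13)*sqrt(5) = -86753*sqrt(5)/13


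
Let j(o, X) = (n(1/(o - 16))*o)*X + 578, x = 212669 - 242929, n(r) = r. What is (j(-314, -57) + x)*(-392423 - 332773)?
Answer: 1186052981628/55 ≈ 2.1565e+10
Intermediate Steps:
x = -30260
j(o, X) = 578 + X*o/(-16 + o) (j(o, X) = (o/(o - 16))*X + 578 = (o/(-16 + o))*X + 578 = X*o/(-16 + o) + 578 = 578 + X*o/(-16 + o))
(j(-314, -57) + x)*(-392423 - 332773) = ((-9248 + 578*(-314) - 57*(-314))/(-16 - 314) - 30260)*(-392423 - 332773) = ((-9248 - 181492 + 17898)/(-330) - 30260)*(-725196) = (-1/330*(-172842) - 30260)*(-725196) = (28807/55 - 30260)*(-725196) = -1635493/55*(-725196) = 1186052981628/55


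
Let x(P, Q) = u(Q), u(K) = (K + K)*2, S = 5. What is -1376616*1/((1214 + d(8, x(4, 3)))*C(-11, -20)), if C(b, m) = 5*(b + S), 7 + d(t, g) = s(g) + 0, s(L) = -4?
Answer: 229436/6015 ≈ 38.144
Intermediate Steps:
u(K) = 4*K (u(K) = (2*K)*2 = 4*K)
x(P, Q) = 4*Q
d(t, g) = -11 (d(t, g) = -7 + (-4 + 0) = -7 - 4 = -11)
C(b, m) = 25 + 5*b (C(b, m) = 5*(b + 5) = 5*(5 + b) = 25 + 5*b)
-1376616*1/((1214 + d(8, x(4, 3)))*C(-11, -20)) = -1376616*1/((25 + 5*(-11))*(1214 - 11)) = -1376616*1/(1203*(25 - 55)) = -1376616/((-30*1203)) = -1376616/(-36090) = -1376616*(-1/36090) = 229436/6015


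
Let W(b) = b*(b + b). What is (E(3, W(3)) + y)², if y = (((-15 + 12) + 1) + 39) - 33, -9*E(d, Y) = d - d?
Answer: 16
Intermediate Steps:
W(b) = 2*b² (W(b) = b*(2*b) = 2*b²)
E(d, Y) = 0 (E(d, Y) = -(d - d)/9 = -⅑*0 = 0)
y = 4 (y = ((-3 + 1) + 39) - 33 = (-2 + 39) - 33 = 37 - 33 = 4)
(E(3, W(3)) + y)² = (0 + 4)² = 4² = 16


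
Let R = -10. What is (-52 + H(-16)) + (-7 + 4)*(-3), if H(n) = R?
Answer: -53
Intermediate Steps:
H(n) = -10
(-52 + H(-16)) + (-7 + 4)*(-3) = (-52 - 10) + (-7 + 4)*(-3) = -62 - 3*(-3) = -62 + 9 = -53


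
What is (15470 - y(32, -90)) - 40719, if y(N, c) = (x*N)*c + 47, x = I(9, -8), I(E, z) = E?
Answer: 624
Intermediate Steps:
x = 9
y(N, c) = 47 + 9*N*c (y(N, c) = (9*N)*c + 47 = 9*N*c + 47 = 47 + 9*N*c)
(15470 - y(32, -90)) - 40719 = (15470 - (47 + 9*32*(-90))) - 40719 = (15470 - (47 - 25920)) - 40719 = (15470 - 1*(-25873)) - 40719 = (15470 + 25873) - 40719 = 41343 - 40719 = 624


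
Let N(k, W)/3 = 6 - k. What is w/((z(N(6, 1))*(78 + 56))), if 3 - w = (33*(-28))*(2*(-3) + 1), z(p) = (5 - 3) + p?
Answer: -4617/268 ≈ -17.228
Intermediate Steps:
N(k, W) = 18 - 3*k (N(k, W) = 3*(6 - k) = 18 - 3*k)
z(p) = 2 + p
w = -4617 (w = 3 - 33*(-28)*(2*(-3) + 1) = 3 - (-924)*(-6 + 1) = 3 - (-924)*(-5) = 3 - 1*4620 = 3 - 4620 = -4617)
w/((z(N(6, 1))*(78 + 56))) = -4617*1/((2 + (18 - 3*6))*(78 + 56)) = -4617*1/(134*(2 + (18 - 18))) = -4617*1/(134*(2 + 0)) = -4617/(2*134) = -4617/268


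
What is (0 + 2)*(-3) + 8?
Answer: 2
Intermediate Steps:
(0 + 2)*(-3) + 8 = 2*(-3) + 8 = -6 + 8 = 2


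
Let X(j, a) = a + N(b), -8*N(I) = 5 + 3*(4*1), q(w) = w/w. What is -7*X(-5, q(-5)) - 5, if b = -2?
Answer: 23/8 ≈ 2.8750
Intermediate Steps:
q(w) = 1
N(I) = -17/8 (N(I) = -(5 + 3*(4*1))/8 = -(5 + 3*4)/8 = -(5 + 12)/8 = -⅛*17 = -17/8)
X(j, a) = -17/8 + a (X(j, a) = a - 17/8 = -17/8 + a)
-7*X(-5, q(-5)) - 5 = -7*(-17/8 + 1) - 5 = -7*(-9/8) - 5 = 63/8 - 5 = 23/8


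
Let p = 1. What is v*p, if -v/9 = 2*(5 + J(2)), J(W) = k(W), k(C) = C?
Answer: -126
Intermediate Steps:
J(W) = W
v = -126 (v = -18*(5 + 2) = -18*7 = -9*14 = -126)
v*p = -126*1 = -126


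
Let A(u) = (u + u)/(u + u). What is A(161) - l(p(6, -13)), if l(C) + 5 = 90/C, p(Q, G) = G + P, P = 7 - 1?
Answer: 132/7 ≈ 18.857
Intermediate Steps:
P = 6
p(Q, G) = 6 + G (p(Q, G) = G + 6 = 6 + G)
A(u) = 1 (A(u) = (2*u)/((2*u)) = (2*u)*(1/(2*u)) = 1)
l(C) = -5 + 90/C
A(161) - l(p(6, -13)) = 1 - (-5 + 90/(6 - 13)) = 1 - (-5 + 90/(-7)) = 1 - (-5 + 90*(-⅐)) = 1 - (-5 - 90/7) = 1 - 1*(-125/7) = 1 + 125/7 = 132/7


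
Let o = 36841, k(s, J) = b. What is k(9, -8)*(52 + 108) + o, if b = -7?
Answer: 35721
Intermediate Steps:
k(s, J) = -7
k(9, -8)*(52 + 108) + o = -7*(52 + 108) + 36841 = -7*160 + 36841 = -1120 + 36841 = 35721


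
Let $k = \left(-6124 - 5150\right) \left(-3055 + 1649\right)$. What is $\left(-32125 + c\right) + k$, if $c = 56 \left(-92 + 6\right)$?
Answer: $15814303$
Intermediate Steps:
$c = -4816$ ($c = 56 \left(-86\right) = -4816$)
$k = 15851244$ ($k = \left(-11274\right) \left(-1406\right) = 15851244$)
$\left(-32125 + c\right) + k = \left(-32125 - 4816\right) + 15851244 = -36941 + 15851244 = 15814303$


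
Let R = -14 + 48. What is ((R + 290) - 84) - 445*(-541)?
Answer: 240985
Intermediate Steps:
R = 34
((R + 290) - 84) - 445*(-541) = ((34 + 290) - 84) - 445*(-541) = (324 - 84) + 240745 = 240 + 240745 = 240985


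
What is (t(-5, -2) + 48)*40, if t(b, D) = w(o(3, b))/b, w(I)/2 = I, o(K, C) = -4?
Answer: 1984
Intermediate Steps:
w(I) = 2*I
t(b, D) = -8/b (t(b, D) = (2*(-4))/b = -8/b)
(t(-5, -2) + 48)*40 = (-8/(-5) + 48)*40 = (-8*(-1/5) + 48)*40 = (8/5 + 48)*40 = (248/5)*40 = 1984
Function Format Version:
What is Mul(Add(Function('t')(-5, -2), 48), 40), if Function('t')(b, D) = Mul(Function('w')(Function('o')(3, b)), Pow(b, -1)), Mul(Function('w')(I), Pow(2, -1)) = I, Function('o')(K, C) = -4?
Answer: 1984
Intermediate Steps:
Function('w')(I) = Mul(2, I)
Function('t')(b, D) = Mul(-8, Pow(b, -1)) (Function('t')(b, D) = Mul(Mul(2, -4), Pow(b, -1)) = Mul(-8, Pow(b, -1)))
Mul(Add(Function('t')(-5, -2), 48), 40) = Mul(Add(Mul(-8, Pow(-5, -1)), 48), 40) = Mul(Add(Mul(-8, Rational(-1, 5)), 48), 40) = Mul(Add(Rational(8, 5), 48), 40) = Mul(Rational(248, 5), 40) = 1984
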